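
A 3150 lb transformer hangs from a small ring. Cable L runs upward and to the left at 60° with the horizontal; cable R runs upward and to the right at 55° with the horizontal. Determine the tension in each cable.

T_L = 1994 lb, T_R = 1738 lb

ΣF_x = 0: −T_L·cos60° + T_R·cos55° = 0 → T_R = 0.871723·T_L.
ΣF_y = 0: T_L·sin60° + T_R·sin55° = 3150.
Substitute: T_L·(0.866025 + 0.871723·0.819152) = 3150 → T_L = 1993.55 ≈ 1994 lb.
Then T_R = 0.871723 × 1993.55 = 1738 lb.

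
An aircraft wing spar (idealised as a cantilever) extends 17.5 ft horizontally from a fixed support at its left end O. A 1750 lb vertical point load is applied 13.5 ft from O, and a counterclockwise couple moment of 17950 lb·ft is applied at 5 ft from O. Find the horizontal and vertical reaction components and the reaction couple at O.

O_x = 0, O_y = 1750 lb, M_O = 5675 lb·ft

ΣF_x = 0: O_x = 0.
ΣF_y = 0: O_y − 1750 = 0 → O_y = 1750 lb.
ΣM about O: M_O − 1750·13.5 + 17950 = 0 → M_O = 5675 lb·ft.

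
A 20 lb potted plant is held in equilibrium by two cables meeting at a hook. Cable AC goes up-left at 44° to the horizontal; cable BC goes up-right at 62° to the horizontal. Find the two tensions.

T_AC = 9.768 lb, T_BC = 14.97 lb

ΣF_x = 0: −T_AC·cos44° + T_BC·cos62° = 0 → T_BC = 1.53223·T_AC.
ΣF_y = 0: T_AC·sin44° + T_BC·sin62° = 20.
Substitute: T_AC·(0.694658 + 1.53223·0.882948) = 20 → T_AC = 9.76783 ≈ 9.768 lb.
Then T_BC = 1.53223 × 9.76783 = 14.97 lb.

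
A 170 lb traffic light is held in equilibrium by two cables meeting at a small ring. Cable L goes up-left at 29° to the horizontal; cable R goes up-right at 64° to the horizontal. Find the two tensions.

T_L = 74.63 lb, T_R = 148.9 lb

ΣF_x = 0: −T_L·cos29° + T_R·cos64° = 0 → T_R = 1.99516·T_L.
ΣF_y = 0: T_L·sin29° + T_R·sin64° = 170.
Substitute: T_L·(0.48481 + 1.99516·0.898794) = 170 → T_L = 74.6253 ≈ 74.63 lb.
Then T_R = 1.99516 × 74.6253 = 148.9 lb.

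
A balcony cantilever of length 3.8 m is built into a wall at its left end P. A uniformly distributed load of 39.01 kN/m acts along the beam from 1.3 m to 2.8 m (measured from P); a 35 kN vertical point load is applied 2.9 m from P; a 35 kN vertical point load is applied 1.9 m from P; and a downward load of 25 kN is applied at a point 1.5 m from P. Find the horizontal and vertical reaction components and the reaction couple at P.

P_x = 0, P_y = 153.5 kN, M_P = 325.5 kN·m

Resultant of the distributed load: 39.01 × 1.5 = 58.515 kN at 2.05 m from P.
ΣF_x = 0: P_x = 0.
ΣF_y = 0: P_y − 39.01·1.5 − 35 − 35 − 25 = 0 → P_y = 153.5 kN.
ΣM about P: M_P − (39.01·1.5)·2.05 − 35·2.9 − 35·1.9 − 25·1.5 = 0 → M_P = 325.5 kN·m.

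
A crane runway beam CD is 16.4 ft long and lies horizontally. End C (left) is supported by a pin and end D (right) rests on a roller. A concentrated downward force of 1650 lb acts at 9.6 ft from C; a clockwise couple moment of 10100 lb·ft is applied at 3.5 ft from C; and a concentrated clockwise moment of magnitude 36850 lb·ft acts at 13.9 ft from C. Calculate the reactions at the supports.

C_x = 0, C_y = -2179 lb, D_y = 3829 lb

Moments about C: D_y·16.4 − 1650·9.6 − 10100 − 36850 = 0 → D_y = 62790/16.4 = 3828.66 ≈ 3829 lb.
ΣF_y = 0: C_y + 3828.66 − 1650 = 0 → C_y = -2179 lb.
ΣF_x = 0: no horizontal applied forces, so C_x = 0.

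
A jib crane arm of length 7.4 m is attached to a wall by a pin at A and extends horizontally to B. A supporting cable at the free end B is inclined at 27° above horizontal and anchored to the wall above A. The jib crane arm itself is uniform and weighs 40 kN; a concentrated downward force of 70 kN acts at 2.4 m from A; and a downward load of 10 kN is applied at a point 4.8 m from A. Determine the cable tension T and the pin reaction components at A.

T = 108.3 kN, A_x = 96.54 kN, A_y = 70.81 kN

ΣM about A: T·sin27°·7.4 − 40·3.7 − 70·2.4 − 10·4.8 = 0 → T = 364/(7.4·0.45399) = 108.349 ≈ 108.3 kN.
ΣF_x = 0: A_x − T·cos27° = 0 → A_x = 108.349 × 0.891007 = 96.54 kN.
ΣF_y = 0: A_y + T·sin27° − 40 − 70 − 10 = 0 → A_y = 120 − 108.349 × 0.45399 = 70.81 kN.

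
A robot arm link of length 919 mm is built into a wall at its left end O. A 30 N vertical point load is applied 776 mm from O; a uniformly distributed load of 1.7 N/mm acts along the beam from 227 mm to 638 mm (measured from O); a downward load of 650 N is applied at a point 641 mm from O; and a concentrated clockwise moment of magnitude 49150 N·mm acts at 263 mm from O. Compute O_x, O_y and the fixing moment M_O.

O_x = 0, O_y = 1379 N, M_O = 791300 N·mm

Resultant of the distributed load: 1.7 × 411 = 698.7 N at 432.5 mm from O.
ΣF_x = 0: O_x = 0.
ΣF_y = 0: O_y − 30 − 1.7·411 − 650 = 0 → O_y = 1379 N.
ΣM about O: M_O − 30·776 − (1.7·411)·432.5 − 650·641 − 49150 = 0 → M_O = 791300 N·mm.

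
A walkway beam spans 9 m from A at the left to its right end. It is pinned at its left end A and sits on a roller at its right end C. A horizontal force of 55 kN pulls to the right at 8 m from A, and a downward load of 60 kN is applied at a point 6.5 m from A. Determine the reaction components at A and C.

A_x = -55.00 kN, A_y = 16.67 kN, C_y = 43.33 kN

Taking moments about A: C_y·9 − 60·6.5 = 0 → C_y = 390/9 = 43.3333 ≈ 43.33 kN.
ΣF_y = 0: A_y + 43.3333 − 60 = 0 → A_y = 16.67 kN.
ΣF_x = 0: A_x + 55 = 0 → A_x = -55.00 kN.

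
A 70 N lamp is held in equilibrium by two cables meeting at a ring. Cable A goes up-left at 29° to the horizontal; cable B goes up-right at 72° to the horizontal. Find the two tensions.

T_A = 22.04 N, T_B = 62.37 N

ΣF_x = 0: −T_A·cos29° + T_B·cos72° = 0 → T_B = 2.83033·T_A.
ΣF_y = 0: T_A·sin29° + T_B·sin72° = 70.
Substitute: T_A·(0.48481 + 2.83033·0.951057) = 70 → T_A = 22.036 ≈ 22.04 N.
Then T_B = 2.83033 × 22.036 = 62.37 N.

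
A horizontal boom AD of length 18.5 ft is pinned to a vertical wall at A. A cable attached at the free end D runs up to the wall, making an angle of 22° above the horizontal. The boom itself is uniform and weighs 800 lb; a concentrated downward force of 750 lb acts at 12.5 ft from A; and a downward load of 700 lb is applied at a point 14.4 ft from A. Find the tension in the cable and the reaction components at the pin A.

ΣM about A: T·sin22°·18.5 − 800·9.25 − 750·12.5 − 700·14.4 = 0 → T = 26855/(18.5·0.374607) = 3875.05 ≈ 3875 lb.
ΣF_x = 0: A_x − T·cos22° = 0 → A_x = 3875.05 × 0.927184 = 3593 lb.
ΣF_y = 0: A_y + T·sin22° − 800 − 750 − 700 = 0 → A_y = 2250 − 3875.05 × 0.374607 = 798.4 lb.

T = 3875 lb, A_x = 3593 lb, A_y = 798.4 lb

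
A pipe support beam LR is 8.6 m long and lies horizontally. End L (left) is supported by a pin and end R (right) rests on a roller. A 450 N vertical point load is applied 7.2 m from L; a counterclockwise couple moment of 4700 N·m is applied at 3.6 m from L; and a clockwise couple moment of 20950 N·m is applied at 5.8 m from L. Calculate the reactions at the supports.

ΣM about L: R_y·8.6 − 450·7.2 + 4700 − 20950 = 0 → R_y = 19490/8.6 = 2266.28 ≈ 2266 N.
ΣF_y = 0: L_y + 2266.28 − 450 = 0 → L_y = -1816 N.
ΣF_x = 0: no horizontal applied forces, so L_x = 0.

L_x = 0, L_y = -1816 N, R_y = 2266 N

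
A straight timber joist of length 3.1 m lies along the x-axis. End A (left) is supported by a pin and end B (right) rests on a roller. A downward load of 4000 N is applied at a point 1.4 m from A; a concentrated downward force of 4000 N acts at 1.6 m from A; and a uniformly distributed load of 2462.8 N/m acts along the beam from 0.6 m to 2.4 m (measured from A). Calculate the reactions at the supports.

A_x = 0, A_y = 6417 N, B_y = 6016 N

Resultant of the distributed load: 2462.8 × 1.8 = 4433.04 N at 1.5 m from A.
Taking moments about A: B_y·3.1 − 4000·1.4 − 4000·1.6 − (2462.8·1.8)·1.5 = 0 → B_y = 18649.56/3.1 = 6015.99 ≈ 6016 N.
ΣF_y = 0: A_y + 6015.99 − 4000 − 4000 − 2462.8·1.8 = 0 → A_y = 6417 N.
ΣF_x = 0: no horizontal applied forces, so A_x = 0.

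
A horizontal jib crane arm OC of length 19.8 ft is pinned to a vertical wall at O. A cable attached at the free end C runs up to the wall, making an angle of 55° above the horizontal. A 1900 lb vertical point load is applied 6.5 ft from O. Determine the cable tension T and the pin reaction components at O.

T = 761.4 lb, O_x = 436.7 lb, O_y = 1276 lb

ΣM about O: T·sin55°·19.8 − 1900·6.5 = 0 → T = 12350/(19.8·0.819152) = 761.443 ≈ 761.4 lb.
ΣF_x = 0: O_x − T·cos55° = 0 → O_x = 761.443 × 0.573576 = 436.7 lb.
ΣF_y = 0: O_y + T·sin55° − 1900 = 0 → O_y = 1900 − 761.443 × 0.819152 = 1276 lb.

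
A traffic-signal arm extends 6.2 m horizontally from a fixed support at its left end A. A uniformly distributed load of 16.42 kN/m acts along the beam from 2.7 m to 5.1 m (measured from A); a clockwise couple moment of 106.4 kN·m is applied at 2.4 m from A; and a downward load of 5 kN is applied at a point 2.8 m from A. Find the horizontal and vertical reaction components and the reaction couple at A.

Resultant of the distributed load: 16.42 × 2.4 = 39.408 kN at 3.9 m from A.
ΣF_x = 0: A_x = 0.
ΣF_y = 0: A_y − 16.42·2.4 − 5 = 0 → A_y = 44.41 kN.
ΣM about A: M_A − (16.42·2.4)·3.9 − 106.4 − 5·2.8 = 0 → M_A = 274.1 kN·m.

A_x = 0, A_y = 44.41 kN, M_A = 274.1 kN·m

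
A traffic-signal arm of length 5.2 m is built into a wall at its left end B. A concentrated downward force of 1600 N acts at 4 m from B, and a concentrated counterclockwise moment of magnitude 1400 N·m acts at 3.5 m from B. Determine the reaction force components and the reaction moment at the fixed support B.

ΣF_x = 0: B_x = 0.
ΣF_y = 0: B_y − 1600 = 0 → B_y = 1600 N.
ΣM about B: M_B − 1600·4 + 1400 = 0 → M_B = 5000 N·m.

B_x = 0, B_y = 1600 N, M_B = 5000 N·m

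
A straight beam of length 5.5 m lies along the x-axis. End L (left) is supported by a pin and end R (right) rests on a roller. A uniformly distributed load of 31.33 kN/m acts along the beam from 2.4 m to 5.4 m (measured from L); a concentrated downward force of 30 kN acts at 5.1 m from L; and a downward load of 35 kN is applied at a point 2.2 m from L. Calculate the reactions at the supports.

L_x = 0, L_y = 50.52 kN, R_y = 108.5 kN

Resultant of the distributed load: 31.33 × 3 = 93.99 kN at 3.9 m from L.
Moments about L: R_y·5.5 − (31.33·3)·3.9 − 30·5.1 − 35·2.2 = 0 → R_y = 596.561/5.5 = 108.466 ≈ 108.5 kN.
ΣF_y = 0: L_y + 108.466 − 31.33·3 − 30 − 35 = 0 → L_y = 50.52 kN.
ΣF_x = 0: no horizontal applied forces, so L_x = 0.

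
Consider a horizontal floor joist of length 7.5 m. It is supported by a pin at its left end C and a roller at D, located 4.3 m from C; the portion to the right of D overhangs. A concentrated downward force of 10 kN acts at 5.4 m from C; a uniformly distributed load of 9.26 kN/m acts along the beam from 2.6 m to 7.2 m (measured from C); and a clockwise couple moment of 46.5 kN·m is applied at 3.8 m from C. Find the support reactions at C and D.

C_x = 0, C_y = -19.32 kN, D_y = 71.91 kN

Resultant of the distributed load: 9.26 × 4.6 = 42.596 kN at 4.9 m from C.
Taking moments about C: D_y·4.3 − 10·5.4 − (9.26·4.6)·4.9 − 46.5 = 0 → D_y = 309.2204/4.3 = 71.9117 ≈ 71.91 kN.
ΣF_y = 0: C_y + 71.9117 − 10 − 9.26·4.6 = 0 → C_y = -19.32 kN.
ΣF_x = 0: no horizontal applied forces, so C_x = 0.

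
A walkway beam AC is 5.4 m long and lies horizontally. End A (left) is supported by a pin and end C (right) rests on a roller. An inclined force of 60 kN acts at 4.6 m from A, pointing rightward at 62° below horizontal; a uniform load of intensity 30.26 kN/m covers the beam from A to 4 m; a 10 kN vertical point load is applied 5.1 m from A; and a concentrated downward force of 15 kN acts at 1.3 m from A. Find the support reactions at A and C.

Resultant of the distributed load: 30.26 × 4 = 121.04 kN at 2 m from A.
Moments about A: C_y·5.4 − 60·sin62°·4.6 − (30.26·4)·2 − 10·5.1 − 15·1.3 = 0 → C_y = 556.274/5.4 = 103.014 ≈ 103.0 kN.
ΣF_y = 0: A_y + 103.014 − 60·sin62° − 30.26·4 − 10 − 15 = 0 → A_y = 96.00 kN.
ΣF_x = 0: A_x + 60·cos62° = 0 → A_x = -28.17 kN.

A_x = -28.17 kN, A_y = 96.00 kN, C_y = 103.0 kN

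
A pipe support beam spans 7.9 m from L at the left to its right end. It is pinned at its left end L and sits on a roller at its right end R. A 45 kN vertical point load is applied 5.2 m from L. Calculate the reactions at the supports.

L_x = 0, L_y = 15.38 kN, R_y = 29.62 kN

Taking moments about L: R_y·7.9 − 45·5.2 = 0 → R_y = 234/7.9 = 29.6203 ≈ 29.62 kN.
ΣF_y = 0: L_y + 29.6203 − 45 = 0 → L_y = 15.38 kN.
ΣF_x = 0: no horizontal applied forces, so L_x = 0.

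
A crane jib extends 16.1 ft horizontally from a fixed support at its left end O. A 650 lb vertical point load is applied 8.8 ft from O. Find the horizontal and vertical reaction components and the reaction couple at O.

ΣF_x = 0: O_x = 0.
ΣF_y = 0: O_y − 650 = 0 → O_y = 650.0 lb.
ΣM about O: M_O − 650·8.8 = 0 → M_O = 5720 lb·ft.

O_x = 0, O_y = 650.0 lb, M_O = 5720 lb·ft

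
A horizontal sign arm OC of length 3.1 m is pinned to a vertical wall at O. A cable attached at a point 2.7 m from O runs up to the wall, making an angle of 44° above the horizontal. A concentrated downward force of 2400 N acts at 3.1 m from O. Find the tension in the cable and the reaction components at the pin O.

T = 3967 N, O_x = 2853 N, O_y = -355.6 N

ΣM about O: T·sin44°·2.7 − 2400·3.1 = 0 → T = 7440/(2.7·0.694658) = 3966.78 ≈ 3967 N.
ΣF_x = 0: O_x − T·cos44° = 0 → O_x = 3966.78 × 0.71934 = 2853 N.
ΣF_y = 0: O_y + T·sin44° − 2400 = 0 → O_y = 2400 − 3966.78 × 0.694658 = -355.6 N.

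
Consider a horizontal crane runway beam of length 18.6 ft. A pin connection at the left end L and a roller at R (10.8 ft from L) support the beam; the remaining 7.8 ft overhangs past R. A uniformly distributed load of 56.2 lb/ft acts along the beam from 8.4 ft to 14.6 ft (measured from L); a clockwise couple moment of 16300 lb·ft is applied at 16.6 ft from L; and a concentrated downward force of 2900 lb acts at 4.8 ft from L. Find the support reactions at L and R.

Resultant of the distributed load: 56.2 × 6.2 = 348.44 lb at 11.5 ft from L.
Taking moments about L: R_y·10.8 − (56.2·6.2)·11.5 − 16300 − 2900·4.8 = 0 → R_y = 34227.06/10.8 = 3169.17 ≈ 3169 lb.
ΣF_y = 0: L_y + 3169.17 − 56.2·6.2 − 2900 = 0 → L_y = 79.27 lb.
ΣF_x = 0: no horizontal applied forces, so L_x = 0.

L_x = 0, L_y = 79.27 lb, R_y = 3169 lb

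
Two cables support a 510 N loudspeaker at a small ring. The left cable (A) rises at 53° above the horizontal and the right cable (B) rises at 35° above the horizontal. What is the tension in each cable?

T_A = 418.0 N, T_B = 307.1 N

ΣF_x = 0: −T_A·cos53° + T_B·cos35° = 0 → T_B = 0.73468·T_A.
ΣF_y = 0: T_A·sin53° + T_B·sin35° = 510.
Substitute: T_A·(0.798636 + 0.73468·0.573576) = 510 → T_A = 418.022 ≈ 418.0 N.
Then T_B = 0.73468 × 418.022 = 307.1 N.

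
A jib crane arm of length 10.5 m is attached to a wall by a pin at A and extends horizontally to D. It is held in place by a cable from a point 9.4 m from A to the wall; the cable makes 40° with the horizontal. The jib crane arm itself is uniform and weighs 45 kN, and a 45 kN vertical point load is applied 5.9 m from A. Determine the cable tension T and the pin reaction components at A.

ΣM about A: T·sin40°·9.4 − 45·5.25 − 45·5.9 = 0 → T = 501.75/(9.4·0.642788) = 83.0408 ≈ 83.04 kN.
ΣF_x = 0: A_x − T·cos40° = 0 → A_x = 83.0408 × 0.766044 = 63.61 kN.
ΣF_y = 0: A_y + T·sin40° − 45 − 45 = 0 → A_y = 90 − 83.0408 × 0.642788 = 36.62 kN.

T = 83.04 kN, A_x = 63.61 kN, A_y = 36.62 kN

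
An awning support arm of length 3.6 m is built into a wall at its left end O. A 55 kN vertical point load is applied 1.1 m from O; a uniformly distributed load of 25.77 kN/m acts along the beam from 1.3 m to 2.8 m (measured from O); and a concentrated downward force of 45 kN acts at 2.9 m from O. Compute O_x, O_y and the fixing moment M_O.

Resultant of the distributed load: 25.77 × 1.5 = 38.655 kN at 2.05 m from O.
ΣF_x = 0: O_x = 0.
ΣF_y = 0: O_y − 55 − 25.77·1.5 − 45 = 0 → O_y = 138.7 kN.
ΣM about O: M_O − 55·1.1 − (25.77·1.5)·2.05 − 45·2.9 = 0 → M_O = 270.2 kN·m.

O_x = 0, O_y = 138.7 kN, M_O = 270.2 kN·m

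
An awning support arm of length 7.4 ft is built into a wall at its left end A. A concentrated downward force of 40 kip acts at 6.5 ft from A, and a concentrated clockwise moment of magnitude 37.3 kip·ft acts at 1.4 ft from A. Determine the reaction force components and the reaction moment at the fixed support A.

A_x = 0, A_y = 40.00 kip, M_A = 297.3 kip·ft

ΣF_x = 0: A_x = 0.
ΣF_y = 0: A_y − 40 = 0 → A_y = 40.00 kip.
ΣM about A: M_A − 40·6.5 − 37.3 = 0 → M_A = 297.3 kip·ft.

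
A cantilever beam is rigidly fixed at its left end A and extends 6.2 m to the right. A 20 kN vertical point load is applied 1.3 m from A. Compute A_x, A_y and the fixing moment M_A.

ΣF_x = 0: A_x = 0.
ΣF_y = 0: A_y − 20 = 0 → A_y = 20.00 kN.
ΣM about A: M_A − 20·1.3 = 0 → M_A = 26.00 kN·m.

A_x = 0, A_y = 20.00 kN, M_A = 26.00 kN·m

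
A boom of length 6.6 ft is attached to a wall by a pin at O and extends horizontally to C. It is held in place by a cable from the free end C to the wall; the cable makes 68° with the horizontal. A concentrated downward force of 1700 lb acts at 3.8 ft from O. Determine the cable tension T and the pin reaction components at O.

T = 1056 lb, O_x = 395.5 lb, O_y = 721.2 lb

ΣM about O: T·sin68°·6.6 − 1700·3.8 = 0 → T = 6460/(6.6·0.927184) = 1055.66 ≈ 1056 lb.
ΣF_x = 0: O_x − T·cos68° = 0 → O_x = 1055.66 × 0.374607 = 395.5 lb.
ΣF_y = 0: O_y + T·sin68° − 1700 = 0 → O_y = 1700 − 1055.66 × 0.927184 = 721.2 lb.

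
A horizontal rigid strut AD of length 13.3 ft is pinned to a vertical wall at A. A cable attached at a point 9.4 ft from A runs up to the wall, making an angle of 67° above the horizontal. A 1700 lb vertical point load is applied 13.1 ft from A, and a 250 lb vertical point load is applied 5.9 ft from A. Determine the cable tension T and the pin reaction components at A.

ΣM about A: T·sin67°·9.4 − 1700·13.1 − 250·5.9 = 0 → T = 23745/(9.4·0.920505) = 2744.22 ≈ 2744 lb.
ΣF_x = 0: A_x − T·cos67° = 0 → A_x = 2744.22 × 0.390731 = 1072 lb.
ΣF_y = 0: A_y + T·sin67° − 1700 − 250 = 0 → A_y = 1950 − 2744.22 × 0.920505 = -576.1 lb.

T = 2744 lb, A_x = 1072 lb, A_y = -576.1 lb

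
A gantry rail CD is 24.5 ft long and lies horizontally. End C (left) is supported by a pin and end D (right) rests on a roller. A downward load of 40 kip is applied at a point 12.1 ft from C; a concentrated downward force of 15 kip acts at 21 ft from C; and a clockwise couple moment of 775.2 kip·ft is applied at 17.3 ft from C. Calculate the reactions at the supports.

C_x = 0, C_y = -9.253 kip, D_y = 64.25 kip

ΣM about C: D_y·24.5 − 40·12.1 − 15·21 − 775.2 = 0 → D_y = 1574.2/24.5 = 64.2531 ≈ 64.25 kip.
ΣF_y = 0: C_y + 64.2531 − 40 − 15 = 0 → C_y = -9.253 kip.
ΣF_x = 0: no horizontal applied forces, so C_x = 0.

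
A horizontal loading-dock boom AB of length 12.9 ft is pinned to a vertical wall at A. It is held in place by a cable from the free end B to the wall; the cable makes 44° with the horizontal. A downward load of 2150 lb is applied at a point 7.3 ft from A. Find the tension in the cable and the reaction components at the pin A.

T = 1751 lb, A_x = 1260 lb, A_y = 933.3 lb

ΣM about A: T·sin44°·12.9 − 2150·7.3 = 0 → T = 15695/(12.9·0.694658) = 1751.46 ≈ 1751 lb.
ΣF_x = 0: A_x − T·cos44° = 0 → A_x = 1751.46 × 0.71934 = 1260 lb.
ΣF_y = 0: A_y + T·sin44° − 2150 = 0 → A_y = 2150 − 1751.46 × 0.694658 = 933.3 lb.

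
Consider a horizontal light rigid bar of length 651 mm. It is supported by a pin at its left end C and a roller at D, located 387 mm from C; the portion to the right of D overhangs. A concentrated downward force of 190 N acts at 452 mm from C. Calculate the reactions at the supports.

ΣM about C: D_y·387 − 190·452 = 0 → D_y = 85880/387 = 221.912 ≈ 221.9 N.
ΣF_y = 0: C_y + 221.912 − 190 = 0 → C_y = -31.91 N.
ΣF_x = 0: no horizontal applied forces, so C_x = 0.

C_x = 0, C_y = -31.91 N, D_y = 221.9 N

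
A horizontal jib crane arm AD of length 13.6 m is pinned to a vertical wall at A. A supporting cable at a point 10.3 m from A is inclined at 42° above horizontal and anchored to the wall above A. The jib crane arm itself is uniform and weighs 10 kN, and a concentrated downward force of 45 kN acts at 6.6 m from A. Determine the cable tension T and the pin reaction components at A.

T = 52.96 kN, A_x = 39.36 kN, A_y = 19.56 kN

ΣM about A: T·sin42°·10.3 − 10·6.8 − 45·6.6 = 0 → T = 365/(10.3·0.669131) = 52.9596 ≈ 52.96 kN.
ΣF_x = 0: A_x − T·cos42° = 0 → A_x = 52.9596 × 0.743145 = 39.36 kN.
ΣF_y = 0: A_y + T·sin42° − 10 − 45 = 0 → A_y = 55 − 52.9596 × 0.669131 = 19.56 kN.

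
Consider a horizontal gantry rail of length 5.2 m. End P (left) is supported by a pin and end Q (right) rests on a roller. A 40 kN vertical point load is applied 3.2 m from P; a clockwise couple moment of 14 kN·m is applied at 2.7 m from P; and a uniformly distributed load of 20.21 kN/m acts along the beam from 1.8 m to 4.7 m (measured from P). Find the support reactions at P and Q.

P_x = 0, P_y = 34.67 kN, Q_y = 63.94 kN

Resultant of the distributed load: 20.21 × 2.9 = 58.609 kN at 3.25 m from P.
Moments about P: Q_y·5.2 − 40·3.2 − 14 − (20.21·2.9)·3.25 = 0 → Q_y = 332.47925/5.2 = 63.9383 ≈ 63.94 kN.
ΣF_y = 0: P_y + 63.9383 − 40 − 20.21·2.9 = 0 → P_y = 34.67 kN.
ΣF_x = 0: no horizontal applied forces, so P_x = 0.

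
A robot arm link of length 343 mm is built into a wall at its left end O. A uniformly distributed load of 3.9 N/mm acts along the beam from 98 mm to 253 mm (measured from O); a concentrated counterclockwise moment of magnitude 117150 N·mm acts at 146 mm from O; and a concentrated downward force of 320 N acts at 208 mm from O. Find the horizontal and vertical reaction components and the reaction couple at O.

O_x = 0, O_y = 924.5 N, M_O = 55500 N·mm

Resultant of the distributed load: 3.9 × 155 = 604.5 N at 175.5 mm from O.
ΣF_x = 0: O_x = 0.
ΣF_y = 0: O_y − 3.9·155 − 320 = 0 → O_y = 924.5 N.
ΣM about O: M_O − (3.9·155)·175.5 + 117150 − 320·208 = 0 → M_O = 55500 N·mm.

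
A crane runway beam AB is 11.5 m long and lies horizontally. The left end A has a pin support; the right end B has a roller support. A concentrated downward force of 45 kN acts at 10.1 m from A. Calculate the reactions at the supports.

Moments about A: B_y·11.5 − 45·10.1 = 0 → B_y = 454.5/11.5 = 39.5217 ≈ 39.52 kN.
ΣF_y = 0: A_y + 39.5217 − 45 = 0 → A_y = 5.478 kN.
ΣF_x = 0: no horizontal applied forces, so A_x = 0.

A_x = 0, A_y = 5.478 kN, B_y = 39.52 kN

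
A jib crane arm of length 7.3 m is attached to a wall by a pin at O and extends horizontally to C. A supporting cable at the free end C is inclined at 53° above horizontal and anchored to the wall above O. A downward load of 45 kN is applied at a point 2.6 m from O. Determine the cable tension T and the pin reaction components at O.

ΣM about O: T·sin53°·7.3 − 45·2.6 = 0 → T = 117/(7.3·0.798636) = 20.0685 ≈ 20.07 kN.
ΣF_x = 0: O_x − T·cos53° = 0 → O_x = 20.0685 × 0.601815 = 12.08 kN.
ΣF_y = 0: O_y + T·sin53° − 45 = 0 → O_y = 45 − 20.0685 × 0.798636 = 28.97 kN.

T = 20.07 kN, O_x = 12.08 kN, O_y = 28.97 kN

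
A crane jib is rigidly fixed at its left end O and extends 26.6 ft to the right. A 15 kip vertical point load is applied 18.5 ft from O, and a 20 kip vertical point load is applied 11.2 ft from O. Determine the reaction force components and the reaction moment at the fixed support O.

ΣF_x = 0: O_x = 0.
ΣF_y = 0: O_y − 15 − 20 = 0 → O_y = 35.00 kip.
ΣM about O: M_O − 15·18.5 − 20·11.2 = 0 → M_O = 501.5 kip·ft.

O_x = 0, O_y = 35.00 kip, M_O = 501.5 kip·ft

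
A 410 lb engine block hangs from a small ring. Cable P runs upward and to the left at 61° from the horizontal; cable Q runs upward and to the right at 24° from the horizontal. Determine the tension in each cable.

T_P = 376.0 lb, T_Q = 199.5 lb

ΣF_x = 0: −T_P·cos61° + T_Q·cos24° = 0 → T_Q = 0.53069·T_P.
ΣF_y = 0: T_P·sin61° + T_Q·sin24° = 410.
Substitute: T_P·(0.87462 + 0.53069·0.406737) = 410 → T_P = 375.984 ≈ 376.0 lb.
Then T_Q = 0.53069 × 375.984 = 199.5 lb.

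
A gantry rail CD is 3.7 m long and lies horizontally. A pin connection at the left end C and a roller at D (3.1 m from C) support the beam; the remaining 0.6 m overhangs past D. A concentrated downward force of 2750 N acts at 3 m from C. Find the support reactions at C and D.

ΣM about C: D_y·3.1 − 2750·3 = 0 → D_y = 8250/3.1 = 2661.29 ≈ 2661 N.
ΣF_y = 0: C_y + 2661.29 − 2750 = 0 → C_y = 88.71 N.
ΣF_x = 0: no horizontal applied forces, so C_x = 0.

C_x = 0, C_y = 88.71 N, D_y = 2661 N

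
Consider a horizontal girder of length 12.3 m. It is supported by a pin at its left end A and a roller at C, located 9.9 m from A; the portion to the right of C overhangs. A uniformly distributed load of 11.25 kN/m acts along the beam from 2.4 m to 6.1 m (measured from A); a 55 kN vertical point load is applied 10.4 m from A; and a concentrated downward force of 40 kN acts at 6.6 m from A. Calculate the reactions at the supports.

A_x = 0, A_y = 34.31 kN, C_y = 102.3 kN

Resultant of the distributed load: 11.25 × 3.7 = 41.625 kN at 4.25 m from A.
Moments about A: C_y·9.9 − (11.25·3.7)·4.25 − 55·10.4 − 40·6.6 = 0 → C_y = 1012.90625/9.9 = 102.314 ≈ 102.3 kN.
ΣF_y = 0: A_y + 102.314 − 11.25·3.7 − 55 − 40 = 0 → A_y = 34.31 kN.
ΣF_x = 0: no horizontal applied forces, so A_x = 0.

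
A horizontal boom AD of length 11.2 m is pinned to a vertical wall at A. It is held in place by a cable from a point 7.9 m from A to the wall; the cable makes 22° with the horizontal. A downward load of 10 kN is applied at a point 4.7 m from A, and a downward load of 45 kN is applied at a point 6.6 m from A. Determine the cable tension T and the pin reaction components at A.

T = 116.2 kN, A_x = 107.8 kN, A_y = 11.46 kN

ΣM about A: T·sin22°·7.9 − 10·4.7 − 45·6.6 = 0 → T = 344/(7.9·0.374607) = 116.24 ≈ 116.2 kN.
ΣF_x = 0: A_x − T·cos22° = 0 → A_x = 116.24 × 0.927184 = 107.8 kN.
ΣF_y = 0: A_y + T·sin22° − 10 − 45 = 0 → A_y = 55 − 116.24 × 0.374607 = 11.46 kN.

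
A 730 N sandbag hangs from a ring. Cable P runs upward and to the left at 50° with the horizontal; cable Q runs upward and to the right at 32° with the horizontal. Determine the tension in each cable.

ΣF_x = 0: −T_P·cos50° + T_Q·cos32° = 0 → T_Q = 0.757961·T_P.
ΣF_y = 0: T_P·sin50° + T_Q·sin32° = 730.
Substitute: T_P·(0.766044 + 0.757961·0.529919) = 730 → T_P = 625.16 ≈ 625.2 N.
Then T_Q = 0.757961 × 625.16 = 473.8 N.

T_P = 625.2 N, T_Q = 473.8 N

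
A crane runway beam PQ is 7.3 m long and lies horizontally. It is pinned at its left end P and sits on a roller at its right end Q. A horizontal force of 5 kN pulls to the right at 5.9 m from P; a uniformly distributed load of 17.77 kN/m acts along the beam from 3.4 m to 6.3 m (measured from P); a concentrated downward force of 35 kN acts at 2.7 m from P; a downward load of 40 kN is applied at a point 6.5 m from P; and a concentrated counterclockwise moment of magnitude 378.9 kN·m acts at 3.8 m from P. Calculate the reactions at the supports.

Resultant of the distributed load: 17.77 × 2.9 = 51.533 kN at 4.85 m from P.
ΣM about P: Q_y·7.3 − (17.77·2.9)·4.85 − 35·2.7 − 40·6.5 + 378.9 = 0 → Q_y = 225.53505/7.3 = 30.8952 ≈ 30.90 kN.
ΣF_y = 0: P_y + 30.8952 − 17.77·2.9 − 35 − 40 = 0 → P_y = 95.64 kN.
ΣF_x = 0: P_x + 5 = 0 → P_x = -5.000 kN.

P_x = -5.000 kN, P_y = 95.64 kN, Q_y = 30.90 kN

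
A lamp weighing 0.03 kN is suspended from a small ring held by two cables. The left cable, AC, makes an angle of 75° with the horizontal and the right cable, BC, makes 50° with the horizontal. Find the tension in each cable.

ΣF_x = 0: −T_AC·cos75° + T_BC·cos50° = 0 → T_BC = 0.402651·T_AC.
ΣF_y = 0: T_AC·sin75° + T_BC·sin50° = 0.03.
Substitute: T_AC·(0.965926 + 0.402651·0.766044) = 0.03 → T_AC = 0.023541 ≈ 0.02354 kN.
Then T_BC = 0.402651 × 0.023541 = 0.009479 kN.

T_AC = 0.02354 kN, T_BC = 0.009479 kN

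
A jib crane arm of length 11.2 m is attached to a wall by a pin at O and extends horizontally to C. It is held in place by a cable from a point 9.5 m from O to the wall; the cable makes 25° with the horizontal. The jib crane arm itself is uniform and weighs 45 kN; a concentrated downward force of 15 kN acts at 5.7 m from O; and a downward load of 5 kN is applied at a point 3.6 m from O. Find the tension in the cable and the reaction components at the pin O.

ΣM about O: T·sin25°·9.5 − 45·5.6 − 15·5.7 − 5·3.6 = 0 → T = 355.5/(9.5·0.422618) = 88.5458 ≈ 88.55 kN.
ΣF_x = 0: O_x − T·cos25° = 0 → O_x = 88.5458 × 0.906308 = 80.25 kN.
ΣF_y = 0: O_y + T·sin25° − 45 − 15 − 5 = 0 → O_y = 65 − 88.5458 × 0.422618 = 27.58 kN.

T = 88.55 kN, O_x = 80.25 kN, O_y = 27.58 kN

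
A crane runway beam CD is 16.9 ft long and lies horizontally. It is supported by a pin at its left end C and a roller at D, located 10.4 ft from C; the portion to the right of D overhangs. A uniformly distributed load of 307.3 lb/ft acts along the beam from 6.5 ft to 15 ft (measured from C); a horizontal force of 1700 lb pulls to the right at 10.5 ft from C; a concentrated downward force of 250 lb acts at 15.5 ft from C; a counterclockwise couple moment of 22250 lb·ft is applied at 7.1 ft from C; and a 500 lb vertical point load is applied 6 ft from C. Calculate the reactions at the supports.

Resultant of the distributed load: 307.3 × 8.5 = 2612.05 lb at 10.75 ft from C.
Taking moments about C: D_y·10.4 − (307.3·8.5)·10.75 − 250·15.5 + 22250 − 500·6 = 0 → D_y = 12704.5375/10.4 = 1221.59 ≈ 1222 lb.
ΣF_y = 0: C_y + 1221.59 − 307.3·8.5 − 250 − 500 = 0 → C_y = 2140 lb.
ΣF_x = 0: C_x + 1700 = 0 → C_x = -1700 lb.

C_x = -1700 lb, C_y = 2140 lb, D_y = 1222 lb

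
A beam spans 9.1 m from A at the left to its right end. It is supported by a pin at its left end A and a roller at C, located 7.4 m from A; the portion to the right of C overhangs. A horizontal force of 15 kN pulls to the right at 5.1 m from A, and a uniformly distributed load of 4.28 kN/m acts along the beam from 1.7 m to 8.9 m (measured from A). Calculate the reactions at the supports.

A_x = -15.00 kN, A_y = 8.745 kN, C_y = 22.07 kN

Resultant of the distributed load: 4.28 × 7.2 = 30.816 kN at 5.3 m from A.
Taking moments about A: C_y·7.4 − (4.28·7.2)·5.3 = 0 → C_y = 163.3248/7.4 = 22.0709 ≈ 22.07 kN.
ΣF_y = 0: A_y + 22.0709 − 4.28·7.2 = 0 → A_y = 8.745 kN.
ΣF_x = 0: A_x + 15 = 0 → A_x = -15.00 kN.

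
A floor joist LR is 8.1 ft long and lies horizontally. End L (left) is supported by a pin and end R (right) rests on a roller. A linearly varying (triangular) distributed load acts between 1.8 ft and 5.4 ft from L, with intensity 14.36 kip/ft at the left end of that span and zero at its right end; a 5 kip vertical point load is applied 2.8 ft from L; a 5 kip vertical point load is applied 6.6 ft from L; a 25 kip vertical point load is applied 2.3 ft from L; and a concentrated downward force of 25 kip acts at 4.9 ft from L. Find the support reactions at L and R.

L_x = 0, L_y = 48.25 kip, R_y = 37.60 kip

Resultant of the triangular load: ½ × 14.36 × 3.6 = 25.848 kip, acting at 3 ft from L (one-third of the span from the peak).
Moments about L: R_y·8.1 − (½·14.36·3.6)·3 − 5·2.8 − 5·6.6 − 25·2.3 − 25·4.9 = 0 → R_y = 304.544/8.1 = 37.598 ≈ 37.60 kip.
ΣF_y = 0: L_y + 37.598 − ½·14.36·3.6 − 5 − 5 − 25 − 25 = 0 → L_y = 48.25 kip.
ΣF_x = 0: no horizontal applied forces, so L_x = 0.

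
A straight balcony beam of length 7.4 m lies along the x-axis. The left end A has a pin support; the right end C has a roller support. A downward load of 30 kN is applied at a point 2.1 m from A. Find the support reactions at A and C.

Taking moments about A: C_y·7.4 − 30·2.1 = 0 → C_y = 63/7.4 = 8.51351 ≈ 8.514 kN.
ΣF_y = 0: A_y + 8.51351 − 30 = 0 → A_y = 21.49 kN.
ΣF_x = 0: no horizontal applied forces, so A_x = 0.

A_x = 0, A_y = 21.49 kN, C_y = 8.514 kN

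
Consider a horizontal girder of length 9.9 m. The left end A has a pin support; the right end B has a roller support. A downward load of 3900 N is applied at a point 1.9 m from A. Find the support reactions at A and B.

A_x = 0, A_y = 3152 N, B_y = 748.5 N

ΣM about A: B_y·9.9 − 3900·1.9 = 0 → B_y = 7410/9.9 = 748.485 ≈ 748.5 N.
ΣF_y = 0: A_y + 748.485 − 3900 = 0 → A_y = 3152 N.
ΣF_x = 0: no horizontal applied forces, so A_x = 0.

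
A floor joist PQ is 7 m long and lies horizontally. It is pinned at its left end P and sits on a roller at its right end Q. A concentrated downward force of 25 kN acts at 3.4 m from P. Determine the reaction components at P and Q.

P_x = 0, P_y = 12.86 kN, Q_y = 12.14 kN

ΣM about P: Q_y·7 − 25·3.4 = 0 → Q_y = 85/7 = 12.1429 ≈ 12.14 kN.
ΣF_y = 0: P_y + 12.1429 − 25 = 0 → P_y = 12.86 kN.
ΣF_x = 0: no horizontal applied forces, so P_x = 0.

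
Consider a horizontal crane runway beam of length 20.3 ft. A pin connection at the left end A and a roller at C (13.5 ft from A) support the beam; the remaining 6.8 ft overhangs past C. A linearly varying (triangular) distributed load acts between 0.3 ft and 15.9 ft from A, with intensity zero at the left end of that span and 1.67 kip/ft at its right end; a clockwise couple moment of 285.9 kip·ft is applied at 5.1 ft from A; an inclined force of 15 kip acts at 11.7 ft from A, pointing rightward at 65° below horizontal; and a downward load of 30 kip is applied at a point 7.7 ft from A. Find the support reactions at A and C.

Resultant of the triangular load: ½ × 1.67 × 15.6 = 13.026 kip, acting at 10.7 ft from A (one-third of the span from the peak).
ΣM about A: C_y·13.5 − (½·1.67·15.6)·10.7 − 285.9 − 15·sin65°·11.7 − 30·7.7 = 0 → C_y = 815.335/13.5 = 60.3952 ≈ 60.40 kip.
ΣF_y = 0: A_y + 60.3952 − ½·1.67·15.6 − 15·sin65° − 30 = 0 → A_y = -3.775 kip.
ΣF_x = 0: A_x + 15·cos65° = 0 → A_x = -6.339 kip.

A_x = -6.339 kip, A_y = -3.775 kip, C_y = 60.40 kip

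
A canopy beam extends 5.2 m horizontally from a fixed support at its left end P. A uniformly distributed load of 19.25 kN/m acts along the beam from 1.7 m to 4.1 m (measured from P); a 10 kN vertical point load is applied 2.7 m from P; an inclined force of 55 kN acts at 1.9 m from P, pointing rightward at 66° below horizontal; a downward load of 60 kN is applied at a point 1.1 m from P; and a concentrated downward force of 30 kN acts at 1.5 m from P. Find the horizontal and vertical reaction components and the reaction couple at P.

Resultant of the distributed load: 19.25 × 2.4 = 46.2 kN at 2.9 m from P.
ΣF_x = 0: P_x + 55·cos66° = 0 → P_x = -22.37 kN.
ΣF_y = 0: P_y − 19.25·2.4 − 10 − 55·sin66° − 60 − 30 = 0 → P_y = 196.4 kN.
ΣM about P: M_P − (19.25·2.4)·2.9 − 10·2.7 − 55·sin66°·1.9 − 60·1.1 − 30·1.5 = 0 → M_P = 367.4 kN·m.

P_x = -22.37 kN, P_y = 196.4 kN, M_P = 367.4 kN·m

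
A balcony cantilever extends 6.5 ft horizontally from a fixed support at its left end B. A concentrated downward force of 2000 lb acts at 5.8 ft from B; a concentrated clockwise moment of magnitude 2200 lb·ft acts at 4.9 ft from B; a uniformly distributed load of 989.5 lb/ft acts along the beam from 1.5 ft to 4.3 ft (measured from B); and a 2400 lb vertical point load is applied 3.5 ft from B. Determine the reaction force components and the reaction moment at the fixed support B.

B_x = 0, B_y = 7171 lb, M_B = 30230 lb·ft

Resultant of the distributed load: 989.5 × 2.8 = 2770.6 lb at 2.9 ft from B.
ΣF_x = 0: B_x = 0.
ΣF_y = 0: B_y − 2000 − 989.5·2.8 − 2400 = 0 → B_y = 7171 lb.
ΣM about B: M_B − 2000·5.8 − 2200 − (989.5·2.8)·2.9 − 2400·3.5 = 0 → M_B = 30230 lb·ft.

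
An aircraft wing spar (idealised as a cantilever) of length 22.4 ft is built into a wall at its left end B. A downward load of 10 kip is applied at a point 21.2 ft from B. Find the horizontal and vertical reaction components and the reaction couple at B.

B_x = 0, B_y = 10.00 kip, M_B = 212.0 kip·ft

ΣF_x = 0: B_x = 0.
ΣF_y = 0: B_y − 10 = 0 → B_y = 10.00 kip.
ΣM about B: M_B − 10·21.2 = 0 → M_B = 212.0 kip·ft.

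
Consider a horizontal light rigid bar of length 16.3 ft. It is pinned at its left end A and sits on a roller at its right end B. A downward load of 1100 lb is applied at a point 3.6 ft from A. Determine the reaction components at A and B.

Taking moments about A: B_y·16.3 − 1100·3.6 = 0 → B_y = 3960/16.3 = 242.945 ≈ 242.9 lb.
ΣF_y = 0: A_y + 242.945 − 1100 = 0 → A_y = 857.1 lb.
ΣF_x = 0: no horizontal applied forces, so A_x = 0.

A_x = 0, A_y = 857.1 lb, B_y = 242.9 lb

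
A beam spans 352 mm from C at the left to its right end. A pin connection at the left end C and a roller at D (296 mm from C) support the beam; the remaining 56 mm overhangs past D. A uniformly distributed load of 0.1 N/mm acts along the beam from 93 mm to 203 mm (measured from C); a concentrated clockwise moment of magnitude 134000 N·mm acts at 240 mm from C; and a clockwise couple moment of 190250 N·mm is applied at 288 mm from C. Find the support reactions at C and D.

Resultant of the distributed load: 0.1 × 110 = 11 N at 148 mm from C.
Moments about C: D_y·296 − (0.1·110)·148 − 134000 − 190250 = 0 → D_y = 325878/296 = 1100.94 ≈ 1101 N.
ΣF_y = 0: C_y + 1100.94 − 0.1·110 = 0 → C_y = -1090 N.
ΣF_x = 0: no horizontal applied forces, so C_x = 0.

C_x = 0, C_y = -1090 N, D_y = 1101 N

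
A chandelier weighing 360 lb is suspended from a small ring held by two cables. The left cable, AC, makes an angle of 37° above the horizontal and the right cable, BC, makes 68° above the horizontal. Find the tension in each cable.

ΣF_x = 0: −T_AC·cos37° + T_BC·cos68° = 0 → T_BC = 2.13193·T_AC.
ΣF_y = 0: T_AC·sin37° + T_BC·sin68° = 360.
Substitute: T_AC·(0.601815 + 2.13193·0.927184) = 360 → T_AC = 139.616 ≈ 139.6 lb.
Then T_BC = 2.13193 × 139.616 = 297.7 lb.

T_AC = 139.6 lb, T_BC = 297.7 lb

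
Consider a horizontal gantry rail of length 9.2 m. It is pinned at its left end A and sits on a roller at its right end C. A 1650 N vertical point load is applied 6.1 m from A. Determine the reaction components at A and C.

A_x = 0, A_y = 556.0 N, C_y = 1094 N

Moments about A: C_y·9.2 − 1650·6.1 = 0 → C_y = 10065/9.2 = 1094.02 ≈ 1094 N.
ΣF_y = 0: A_y + 1094.02 − 1650 = 0 → A_y = 556.0 N.
ΣF_x = 0: no horizontal applied forces, so A_x = 0.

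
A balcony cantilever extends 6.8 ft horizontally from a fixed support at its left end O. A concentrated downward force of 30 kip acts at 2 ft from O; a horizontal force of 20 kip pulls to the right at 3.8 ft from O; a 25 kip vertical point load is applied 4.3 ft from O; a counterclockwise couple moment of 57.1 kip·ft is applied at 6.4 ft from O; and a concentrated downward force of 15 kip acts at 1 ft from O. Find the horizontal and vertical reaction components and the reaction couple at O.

O_x = -20.00 kip, O_y = 70.00 kip, M_O = 125.4 kip·ft

ΣF_x = 0: O_x + 20 = 0 → O_x = -20.00 kip.
ΣF_y = 0: O_y − 30 − 25 − 15 = 0 → O_y = 70.00 kip.
ΣM about O: M_O − 30·2 − 25·4.3 + 57.1 − 15·1 = 0 → M_O = 125.4 kip·ft.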